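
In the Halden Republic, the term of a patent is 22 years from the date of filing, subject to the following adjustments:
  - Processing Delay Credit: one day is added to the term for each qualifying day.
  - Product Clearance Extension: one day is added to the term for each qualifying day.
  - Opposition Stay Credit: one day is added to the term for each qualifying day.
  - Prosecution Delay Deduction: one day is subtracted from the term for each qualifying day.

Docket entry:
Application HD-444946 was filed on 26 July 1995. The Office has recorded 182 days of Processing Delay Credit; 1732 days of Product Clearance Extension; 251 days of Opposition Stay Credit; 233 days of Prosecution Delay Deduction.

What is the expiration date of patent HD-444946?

Base term: filing date + 22 years → 26 July 2017.
Processing Delay Credit: +182 days → 24 January 2018.
Product Clearance Extension: +1732 days → 22 October 2022.
Opposition Stay Credit: +251 days → 30 June 2023.
Prosecution Delay Deduction: −233 days → 9 November 2022.

2022-11-09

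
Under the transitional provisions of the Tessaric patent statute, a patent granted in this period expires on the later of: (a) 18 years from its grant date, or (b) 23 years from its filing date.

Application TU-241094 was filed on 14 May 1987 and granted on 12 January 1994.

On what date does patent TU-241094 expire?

(a) grant + 18 years → 12 January 2012.
(b) filing + 23 years → 14 May 2010.
Later of the two: 12 January 2012.

2012-01-12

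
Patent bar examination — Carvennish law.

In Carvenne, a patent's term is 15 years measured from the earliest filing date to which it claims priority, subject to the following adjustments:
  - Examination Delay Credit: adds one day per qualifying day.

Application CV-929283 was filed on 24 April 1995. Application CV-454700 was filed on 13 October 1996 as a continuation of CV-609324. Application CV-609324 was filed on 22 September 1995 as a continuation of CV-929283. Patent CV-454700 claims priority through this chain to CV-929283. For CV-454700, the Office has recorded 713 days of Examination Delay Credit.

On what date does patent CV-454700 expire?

Earliest priority filing: 24 April 1995.
Base term: 24 April 1995 + 15 years → 24 April 2010.
Examination Delay Credit: +713 days → 6 April 2012.

2012-04-06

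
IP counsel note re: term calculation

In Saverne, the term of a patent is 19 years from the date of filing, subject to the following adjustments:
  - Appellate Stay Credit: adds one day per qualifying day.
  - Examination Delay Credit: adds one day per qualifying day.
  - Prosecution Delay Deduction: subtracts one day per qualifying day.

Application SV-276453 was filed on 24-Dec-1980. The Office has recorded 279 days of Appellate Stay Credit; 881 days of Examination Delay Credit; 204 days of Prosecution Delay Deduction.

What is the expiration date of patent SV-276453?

Base term: filing date + 19 years → 24 December 1999.
Appellate Stay Credit: +279 days → 28 September 2000.
Examination Delay Credit: +881 days → 26 February 2003.
Prosecution Delay Deduction: −204 days → 6 August 2002.

2002-08-06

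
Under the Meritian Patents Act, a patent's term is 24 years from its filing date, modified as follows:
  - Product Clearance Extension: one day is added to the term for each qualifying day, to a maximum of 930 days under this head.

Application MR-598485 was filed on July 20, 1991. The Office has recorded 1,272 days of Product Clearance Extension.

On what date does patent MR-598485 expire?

Base term: filing date + 24 years → 20 July 2015.
Product Clearance Extension: 1272 days claimed exceeds the 930-day cap, so +930 days → 4 February 2018.

February 4, 2018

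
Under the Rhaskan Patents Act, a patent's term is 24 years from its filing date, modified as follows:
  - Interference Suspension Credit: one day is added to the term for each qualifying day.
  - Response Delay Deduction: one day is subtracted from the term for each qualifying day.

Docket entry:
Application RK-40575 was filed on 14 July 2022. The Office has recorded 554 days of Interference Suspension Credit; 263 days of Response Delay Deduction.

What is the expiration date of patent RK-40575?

Base term: filing date + 24 years → 14 July 2046.
Interference Suspension Credit: +554 days → 19 January 2048.
Response Delay Deduction: −263 days → 1 May 2047.

May 1, 2047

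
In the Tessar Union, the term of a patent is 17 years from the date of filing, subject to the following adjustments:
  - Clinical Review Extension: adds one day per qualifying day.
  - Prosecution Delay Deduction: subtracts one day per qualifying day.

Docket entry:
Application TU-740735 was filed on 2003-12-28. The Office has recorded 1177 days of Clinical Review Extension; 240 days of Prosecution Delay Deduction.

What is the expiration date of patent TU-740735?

Base term: filing date + 17 years → 28 December 2020.
Clinical Review Extension: +1177 days → 19 March 2024.
Prosecution Delay Deduction: −240 days → 23 July 2023.

July 23, 2023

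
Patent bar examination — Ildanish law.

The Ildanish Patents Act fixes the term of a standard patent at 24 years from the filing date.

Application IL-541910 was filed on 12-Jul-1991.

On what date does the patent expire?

July 12, 2015

Filing date + 24 years → 12 July 2015.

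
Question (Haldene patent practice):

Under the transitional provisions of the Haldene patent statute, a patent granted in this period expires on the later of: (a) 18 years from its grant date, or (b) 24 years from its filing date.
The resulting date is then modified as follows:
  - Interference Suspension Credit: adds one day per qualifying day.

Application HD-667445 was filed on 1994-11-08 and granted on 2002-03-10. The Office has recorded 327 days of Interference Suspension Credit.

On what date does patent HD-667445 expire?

(a) grant + 18 years → 10 March 2020.
(b) filing + 24 years → 8 November 2018.
Later of the two: 10 March 2020.
Interference Suspension Credit: +327 days → 31 January 2021.

2021-01-31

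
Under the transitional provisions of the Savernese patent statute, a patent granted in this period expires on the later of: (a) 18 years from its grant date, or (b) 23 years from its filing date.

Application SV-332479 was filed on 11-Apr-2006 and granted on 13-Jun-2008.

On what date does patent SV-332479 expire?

(a) grant + 18 years → 13 June 2026.
(b) filing + 23 years → 11 April 2029.
Later of the two: 11 April 2029.

April 11, 2029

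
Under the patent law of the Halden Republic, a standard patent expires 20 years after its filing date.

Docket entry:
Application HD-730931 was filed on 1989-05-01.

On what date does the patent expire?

May 1, 2009

Filing date + 20 years → 1 May 2009.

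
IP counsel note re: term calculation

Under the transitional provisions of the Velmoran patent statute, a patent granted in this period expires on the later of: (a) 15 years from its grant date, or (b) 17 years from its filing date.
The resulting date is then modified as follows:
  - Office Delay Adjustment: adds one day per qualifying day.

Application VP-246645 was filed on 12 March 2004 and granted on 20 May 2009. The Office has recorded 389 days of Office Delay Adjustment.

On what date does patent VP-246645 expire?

(a) grant + 15 years → 20 May 2024.
(b) filing + 17 years → 12 March 2021.
Later of the two: 20 May 2024.
Office Delay Adjustment: +389 days → 13 June 2025.

2025-06-13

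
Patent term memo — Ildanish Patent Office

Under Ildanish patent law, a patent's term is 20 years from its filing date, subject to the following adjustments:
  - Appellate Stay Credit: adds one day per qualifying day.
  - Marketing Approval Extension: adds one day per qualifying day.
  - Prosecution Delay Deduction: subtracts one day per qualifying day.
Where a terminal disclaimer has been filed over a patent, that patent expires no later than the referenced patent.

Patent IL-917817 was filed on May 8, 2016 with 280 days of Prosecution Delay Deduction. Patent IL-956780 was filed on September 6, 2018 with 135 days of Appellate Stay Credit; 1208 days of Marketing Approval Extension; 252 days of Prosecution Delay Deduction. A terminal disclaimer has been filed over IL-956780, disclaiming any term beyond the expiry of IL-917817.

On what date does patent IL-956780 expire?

Natural term of IL-956780:
  Base: filing + 20 years → 6 September 2038.
  Appellate Stay Credit: +135 days → 19 January 2039.
  Marketing Approval Extension: +1208 days → 11 May 2042.
  Prosecution Delay Deduction: −252 days → 1 September 2041.
Expiry of referenced patent IL-917817:
  Base: filing + 20 years → 8 May 2036.
  Prosecution Delay Deduction: −280 days → 2 August 2035.
Terminal disclaimer: IL-956780 expires on the earlier of 1 September 2041 and 2 August 2035.

2035-08-02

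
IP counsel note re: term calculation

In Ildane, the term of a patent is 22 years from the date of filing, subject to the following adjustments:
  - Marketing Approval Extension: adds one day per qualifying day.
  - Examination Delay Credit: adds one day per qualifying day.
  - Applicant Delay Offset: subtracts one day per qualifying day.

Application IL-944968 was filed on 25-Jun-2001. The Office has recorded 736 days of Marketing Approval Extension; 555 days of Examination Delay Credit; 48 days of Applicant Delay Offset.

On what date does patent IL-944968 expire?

Base term: filing date + 22 years → 25 June 2023.
Marketing Approval Extension: +736 days → 30 June 2025.
Examination Delay Credit: +555 days → 6 January 2027.
Applicant Delay Offset: −48 days → 19 November 2026.

November 19, 2026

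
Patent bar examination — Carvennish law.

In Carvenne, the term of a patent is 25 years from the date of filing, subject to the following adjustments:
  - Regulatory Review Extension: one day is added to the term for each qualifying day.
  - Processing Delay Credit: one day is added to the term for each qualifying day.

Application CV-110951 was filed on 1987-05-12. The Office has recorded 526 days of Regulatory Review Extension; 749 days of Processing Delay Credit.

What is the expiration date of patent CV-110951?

Base term: filing date + 25 years → 12 May 2012.
Regulatory Review Extension: +526 days → 20 October 2013.
Processing Delay Credit: +749 days → 8 November 2015.

November 8, 2015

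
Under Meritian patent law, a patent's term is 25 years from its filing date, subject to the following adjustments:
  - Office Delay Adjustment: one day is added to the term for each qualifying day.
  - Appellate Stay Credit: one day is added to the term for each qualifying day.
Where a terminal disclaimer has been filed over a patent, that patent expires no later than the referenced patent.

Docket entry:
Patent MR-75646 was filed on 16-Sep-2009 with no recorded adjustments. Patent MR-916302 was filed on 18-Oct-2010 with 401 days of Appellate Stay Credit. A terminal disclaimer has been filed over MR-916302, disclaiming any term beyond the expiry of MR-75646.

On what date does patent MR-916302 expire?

Natural term of MR-916302:
  Base: filing + 25 years → 18 October 2035.
  Appellate Stay Credit: +401 days → 22 November 2036.
Expiry of referenced patent MR-75646:
  Base: filing + 25 years → 16 September 2034.
Terminal disclaimer: MR-916302 expires on the earlier of 22 November 2036 and 16 September 2034.

September 16, 2034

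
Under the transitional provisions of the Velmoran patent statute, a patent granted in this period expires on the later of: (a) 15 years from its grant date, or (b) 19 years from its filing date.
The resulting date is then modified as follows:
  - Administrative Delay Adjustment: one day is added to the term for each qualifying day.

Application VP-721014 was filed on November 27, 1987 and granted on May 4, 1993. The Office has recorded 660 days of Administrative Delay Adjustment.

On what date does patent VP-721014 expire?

(a) grant + 15 years → 4 May 2008.
(b) filing + 19 years → 27 November 2006.
Later of the two: 4 May 2008.
Administrative Delay Adjustment: +660 days → 23 February 2010.

2010-02-23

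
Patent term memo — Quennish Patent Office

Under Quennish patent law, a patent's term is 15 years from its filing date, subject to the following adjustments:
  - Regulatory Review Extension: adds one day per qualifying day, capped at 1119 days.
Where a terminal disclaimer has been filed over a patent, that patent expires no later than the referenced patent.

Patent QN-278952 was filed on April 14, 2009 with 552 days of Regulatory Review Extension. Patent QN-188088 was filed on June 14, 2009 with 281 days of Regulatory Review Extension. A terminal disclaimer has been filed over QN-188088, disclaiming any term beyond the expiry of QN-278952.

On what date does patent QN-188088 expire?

2025-03-22

Natural term of QN-188088:
  Base: filing + 15 years → 14 June 2024.
  Regulatory Review Extension: 281 days (within the 1119-day cap) → +281 days → 22 March 2025.
Expiry of referenced patent QN-278952:
  Base: filing + 15 years → 14 April 2024.
  Regulatory Review Extension: 552 days (within the 1119-day cap) → +552 days → 18 October 2025.
Terminal disclaimer: QN-188088 expires on the earlier of 22 March 2025 and 18 October 2025.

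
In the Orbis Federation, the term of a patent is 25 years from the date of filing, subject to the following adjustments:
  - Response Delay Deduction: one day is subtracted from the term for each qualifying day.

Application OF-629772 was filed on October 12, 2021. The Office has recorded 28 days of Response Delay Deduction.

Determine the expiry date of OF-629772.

Base term: filing date + 25 years → 12 October 2046.
Response Delay Deduction: −28 days → 14 September 2046.

2046-09-14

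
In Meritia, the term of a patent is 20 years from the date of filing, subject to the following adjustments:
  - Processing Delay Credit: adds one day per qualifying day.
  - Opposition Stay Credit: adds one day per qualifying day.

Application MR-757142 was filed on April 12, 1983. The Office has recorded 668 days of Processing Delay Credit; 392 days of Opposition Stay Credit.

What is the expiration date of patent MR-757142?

2006-03-07

Base term: filing date + 20 years → 12 April 2003.
Processing Delay Credit: +668 days → 8 February 2005.
Opposition Stay Credit: +392 days → 7 March 2006.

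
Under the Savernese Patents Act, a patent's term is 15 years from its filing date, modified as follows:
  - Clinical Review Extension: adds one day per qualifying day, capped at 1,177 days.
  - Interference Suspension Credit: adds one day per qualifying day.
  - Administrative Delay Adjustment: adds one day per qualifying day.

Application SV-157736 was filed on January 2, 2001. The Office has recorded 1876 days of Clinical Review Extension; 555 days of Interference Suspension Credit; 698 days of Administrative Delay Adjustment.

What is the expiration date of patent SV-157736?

2022-08-28

Base term: filing date + 15 years → 2 January 2016.
Clinical Review Extension: 1876 days claimed exceeds the 1177-day cap, so +1177 days → 24 March 2019.
Interference Suspension Credit: +555 days → 29 September 2020.
Administrative Delay Adjustment: +698 days → 28 August 2022.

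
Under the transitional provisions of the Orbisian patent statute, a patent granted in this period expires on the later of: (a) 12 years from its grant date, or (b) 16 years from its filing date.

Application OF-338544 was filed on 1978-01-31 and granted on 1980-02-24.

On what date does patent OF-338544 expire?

(a) grant + 12 years → 24 February 1992.
(b) filing + 16 years → 31 January 1994.
Later of the two: 31 January 1994.

1994-01-31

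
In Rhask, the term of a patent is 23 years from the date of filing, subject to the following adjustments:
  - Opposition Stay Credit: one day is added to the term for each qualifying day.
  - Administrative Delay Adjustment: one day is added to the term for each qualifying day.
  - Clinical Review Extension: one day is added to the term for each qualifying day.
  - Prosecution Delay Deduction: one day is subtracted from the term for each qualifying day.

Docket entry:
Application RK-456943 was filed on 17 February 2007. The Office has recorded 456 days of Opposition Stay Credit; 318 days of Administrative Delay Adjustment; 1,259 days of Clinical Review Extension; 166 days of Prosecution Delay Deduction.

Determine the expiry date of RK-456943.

2035-03-30

Base term: filing date + 23 years → 17 February 2030.
Opposition Stay Credit: +456 days → 19 May 2031.
Administrative Delay Adjustment: +318 days → 1 April 2032.
Clinical Review Extension: +1259 days → 12 September 2035.
Prosecution Delay Deduction: −166 days → 30 March 2035.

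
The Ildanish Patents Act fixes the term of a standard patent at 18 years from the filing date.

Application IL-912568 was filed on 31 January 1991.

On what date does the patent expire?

January 31, 2009

Filing date + 18 years → 31 January 2009.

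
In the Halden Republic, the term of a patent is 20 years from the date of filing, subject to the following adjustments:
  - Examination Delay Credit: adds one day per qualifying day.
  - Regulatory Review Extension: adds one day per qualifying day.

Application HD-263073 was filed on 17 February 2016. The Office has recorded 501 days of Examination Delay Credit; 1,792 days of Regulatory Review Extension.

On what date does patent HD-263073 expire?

Base term: filing date + 20 years → 17 February 2036.
Examination Delay Credit: +501 days → 2 July 2037.
Regulatory Review Extension: +1792 days → 29 May 2042.

May 29, 2042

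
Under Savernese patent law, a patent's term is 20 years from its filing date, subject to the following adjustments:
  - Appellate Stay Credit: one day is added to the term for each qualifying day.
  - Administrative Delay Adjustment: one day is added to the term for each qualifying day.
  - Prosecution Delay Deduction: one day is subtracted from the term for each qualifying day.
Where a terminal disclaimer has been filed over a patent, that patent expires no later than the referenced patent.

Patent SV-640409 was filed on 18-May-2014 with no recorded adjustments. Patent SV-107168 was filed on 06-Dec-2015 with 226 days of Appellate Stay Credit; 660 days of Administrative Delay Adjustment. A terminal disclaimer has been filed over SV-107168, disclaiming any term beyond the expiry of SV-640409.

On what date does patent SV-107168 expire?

2034-05-18

Natural term of SV-107168:
  Base: filing + 20 years → 6 December 2035.
  Appellate Stay Credit: +226 days → 19 July 2036.
  Administrative Delay Adjustment: +660 days → 10 May 2038.
Expiry of referenced patent SV-640409:
  Base: filing + 20 years → 18 May 2034.
Terminal disclaimer: SV-107168 expires on the earlier of 10 May 2038 and 18 May 2034.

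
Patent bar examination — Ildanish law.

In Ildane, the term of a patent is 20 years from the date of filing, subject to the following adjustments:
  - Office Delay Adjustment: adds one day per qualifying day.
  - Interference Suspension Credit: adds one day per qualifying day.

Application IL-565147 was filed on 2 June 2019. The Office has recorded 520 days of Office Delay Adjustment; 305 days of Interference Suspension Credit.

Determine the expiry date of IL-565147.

2041-09-04

Base term: filing date + 20 years → 2 June 2039.
Office Delay Adjustment: +520 days → 3 November 2040.
Interference Suspension Credit: +305 days → 4 September 2041.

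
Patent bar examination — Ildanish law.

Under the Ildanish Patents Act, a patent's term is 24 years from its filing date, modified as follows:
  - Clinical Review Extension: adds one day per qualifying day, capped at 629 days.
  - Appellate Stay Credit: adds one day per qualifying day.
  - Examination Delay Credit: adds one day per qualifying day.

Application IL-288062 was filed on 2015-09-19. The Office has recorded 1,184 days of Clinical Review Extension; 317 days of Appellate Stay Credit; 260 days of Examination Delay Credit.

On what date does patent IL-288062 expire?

Base term: filing date + 24 years → 19 September 2039.
Clinical Review Extension: 1184 days claimed exceeds the 629-day cap, so +629 days → 9 June 2041.
Appellate Stay Credit: +317 days → 22 April 2042.
Examination Delay Credit: +260 days → 7 January 2043.

January 7, 2043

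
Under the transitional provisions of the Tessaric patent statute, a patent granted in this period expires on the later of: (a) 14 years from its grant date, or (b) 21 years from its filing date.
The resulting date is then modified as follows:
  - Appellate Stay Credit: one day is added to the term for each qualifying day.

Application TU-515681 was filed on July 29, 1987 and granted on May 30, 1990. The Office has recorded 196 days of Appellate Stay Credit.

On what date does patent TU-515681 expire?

(a) grant + 14 years → 30 May 2004.
(b) filing + 21 years → 29 July 2008.
Later of the two: 29 July 2008.
Appellate Stay Credit: +196 days → 10 February 2009.

2009-02-10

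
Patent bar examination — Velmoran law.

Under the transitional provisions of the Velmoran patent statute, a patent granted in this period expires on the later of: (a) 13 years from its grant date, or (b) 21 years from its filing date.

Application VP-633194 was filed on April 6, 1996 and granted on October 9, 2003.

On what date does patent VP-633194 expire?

(a) grant + 13 years → 9 October 2016.
(b) filing + 21 years → 6 April 2017.
Later of the two: 6 April 2017.

April 6, 2017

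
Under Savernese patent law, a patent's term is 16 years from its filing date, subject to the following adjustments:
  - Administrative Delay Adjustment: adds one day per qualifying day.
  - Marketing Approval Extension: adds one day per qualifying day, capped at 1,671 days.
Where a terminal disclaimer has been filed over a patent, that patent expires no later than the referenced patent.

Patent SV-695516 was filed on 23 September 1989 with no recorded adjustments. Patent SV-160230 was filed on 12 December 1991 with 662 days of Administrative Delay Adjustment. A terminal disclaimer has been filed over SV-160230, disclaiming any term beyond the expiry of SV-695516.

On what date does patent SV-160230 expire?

2005-09-23

Natural term of SV-160230:
  Base: filing + 16 years → 12 December 2007.
  Administrative Delay Adjustment: +662 days → 4 October 2009.
Expiry of referenced patent SV-695516:
  Base: filing + 16 years → 23 September 2005.
Terminal disclaimer: SV-160230 expires on the earlier of 4 October 2009 and 23 September 2005.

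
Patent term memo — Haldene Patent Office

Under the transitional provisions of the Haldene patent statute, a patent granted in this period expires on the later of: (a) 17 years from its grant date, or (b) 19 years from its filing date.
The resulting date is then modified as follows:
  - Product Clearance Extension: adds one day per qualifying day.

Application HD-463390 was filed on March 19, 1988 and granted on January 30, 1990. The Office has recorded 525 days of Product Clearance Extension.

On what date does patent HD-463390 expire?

(a) grant + 17 years → 30 January 2007.
(b) filing + 19 years → 19 March 2007.
Later of the two: 19 March 2007.
Product Clearance Extension: +525 days → 25 August 2008.

August 25, 2008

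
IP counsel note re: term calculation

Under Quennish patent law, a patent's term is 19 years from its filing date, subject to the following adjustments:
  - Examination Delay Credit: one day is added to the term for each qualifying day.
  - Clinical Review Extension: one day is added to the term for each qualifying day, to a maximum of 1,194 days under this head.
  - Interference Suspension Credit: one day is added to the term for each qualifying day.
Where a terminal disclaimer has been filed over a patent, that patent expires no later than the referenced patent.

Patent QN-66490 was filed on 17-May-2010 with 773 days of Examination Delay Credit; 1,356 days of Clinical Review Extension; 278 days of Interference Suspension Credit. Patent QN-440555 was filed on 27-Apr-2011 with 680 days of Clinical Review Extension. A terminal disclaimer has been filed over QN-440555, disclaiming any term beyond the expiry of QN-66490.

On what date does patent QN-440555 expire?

March 7, 2032

Natural term of QN-440555:
  Base: filing + 19 years → 27 April 2030.
  Clinical Review Extension: 680 days (within the 1194-day cap) → +680 days → 7 March 2032.
Expiry of referenced patent QN-66490:
  Base: filing + 19 years → 17 May 2029.
  Examination Delay Credit: +773 days → 29 June 2031.
  Clinical Review Extension: 1356 days claimed exceeds the 1194-day cap, so +1194 days → 5 October 2034.
  Interference Suspension Credit: +278 days → 10 July 2035.
Terminal disclaimer: QN-440555 expires on the earlier of 7 March 2032 and 10 July 2035.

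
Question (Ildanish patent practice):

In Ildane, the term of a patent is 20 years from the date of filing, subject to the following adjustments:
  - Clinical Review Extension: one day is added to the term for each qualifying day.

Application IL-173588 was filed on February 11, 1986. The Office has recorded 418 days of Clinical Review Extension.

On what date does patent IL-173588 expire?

2007-04-05

Base term: filing date + 20 years → 11 February 2006.
Clinical Review Extension: +418 days → 5 April 2007.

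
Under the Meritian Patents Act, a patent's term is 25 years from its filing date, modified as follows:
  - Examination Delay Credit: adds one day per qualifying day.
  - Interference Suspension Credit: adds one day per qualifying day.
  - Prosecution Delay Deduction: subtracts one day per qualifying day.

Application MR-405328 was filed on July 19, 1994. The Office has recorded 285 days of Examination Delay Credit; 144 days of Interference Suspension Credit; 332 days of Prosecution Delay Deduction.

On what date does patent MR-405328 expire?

Base term: filing date + 25 years → 19 July 2019.
Examination Delay Credit: +285 days → 29 April 2020.
Interference Suspension Credit: +144 days → 20 September 2020.
Prosecution Delay Deduction: −332 days → 24 October 2019.

October 24, 2019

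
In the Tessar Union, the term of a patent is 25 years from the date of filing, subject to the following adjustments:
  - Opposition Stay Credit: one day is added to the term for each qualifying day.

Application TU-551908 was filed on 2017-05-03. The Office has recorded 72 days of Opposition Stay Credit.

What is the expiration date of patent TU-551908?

Base term: filing date + 25 years → 3 May 2042.
Opposition Stay Credit: +72 days → 14 July 2042.

2042-07-14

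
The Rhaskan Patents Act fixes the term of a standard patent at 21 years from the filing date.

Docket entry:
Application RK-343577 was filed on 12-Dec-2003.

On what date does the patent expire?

Filing date + 21 years → 12 December 2024.

2024-12-12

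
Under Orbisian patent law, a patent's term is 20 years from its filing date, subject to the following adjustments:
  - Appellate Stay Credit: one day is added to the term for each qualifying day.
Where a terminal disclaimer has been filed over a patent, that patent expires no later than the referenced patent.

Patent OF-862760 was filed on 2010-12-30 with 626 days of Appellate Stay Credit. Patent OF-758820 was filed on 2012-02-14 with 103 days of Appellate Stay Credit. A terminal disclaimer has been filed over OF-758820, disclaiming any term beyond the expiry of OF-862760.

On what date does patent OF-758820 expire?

2032-05-27

Natural term of OF-758820:
  Base: filing + 20 years → 14 February 2032.
  Appellate Stay Credit: +103 days → 27 May 2032.
Expiry of referenced patent OF-862760:
  Base: filing + 20 years → 30 December 2030.
  Appellate Stay Credit: +626 days → 16 September 2032.
Terminal disclaimer: OF-758820 expires on the earlier of 27 May 2032 and 16 September 2032.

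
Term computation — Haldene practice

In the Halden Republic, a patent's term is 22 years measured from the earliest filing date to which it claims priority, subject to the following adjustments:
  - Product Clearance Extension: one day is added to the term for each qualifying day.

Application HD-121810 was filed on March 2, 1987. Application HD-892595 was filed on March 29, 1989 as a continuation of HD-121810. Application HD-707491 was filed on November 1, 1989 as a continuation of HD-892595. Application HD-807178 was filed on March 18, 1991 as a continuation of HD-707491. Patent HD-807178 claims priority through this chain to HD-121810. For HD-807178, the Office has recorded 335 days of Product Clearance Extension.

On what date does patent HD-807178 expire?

January 31, 2010

Earliest priority filing: 2 March 1987.
Base term: 2 March 1987 + 22 years → 2 March 2009.
Product Clearance Extension: +335 days → 31 January 2010.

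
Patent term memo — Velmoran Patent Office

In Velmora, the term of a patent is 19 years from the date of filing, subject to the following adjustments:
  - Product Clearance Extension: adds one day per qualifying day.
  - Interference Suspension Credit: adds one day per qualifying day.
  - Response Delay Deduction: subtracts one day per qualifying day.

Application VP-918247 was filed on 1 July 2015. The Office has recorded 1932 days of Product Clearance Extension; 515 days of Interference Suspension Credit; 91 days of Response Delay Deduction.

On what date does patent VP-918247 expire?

2040-12-12

Base term: filing date + 19 years → 1 July 2034.
Product Clearance Extension: +1932 days → 15 October 2039.
Interference Suspension Credit: +515 days → 13 March 2041.
Response Delay Deduction: −91 days → 12 December 2040.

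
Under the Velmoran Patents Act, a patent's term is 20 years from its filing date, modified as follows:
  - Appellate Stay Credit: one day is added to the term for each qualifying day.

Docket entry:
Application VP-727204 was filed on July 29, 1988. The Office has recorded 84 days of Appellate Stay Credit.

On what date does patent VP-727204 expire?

October 21, 2008

Base term: filing date + 20 years → 29 July 2008.
Appellate Stay Credit: +84 days → 21 October 2008.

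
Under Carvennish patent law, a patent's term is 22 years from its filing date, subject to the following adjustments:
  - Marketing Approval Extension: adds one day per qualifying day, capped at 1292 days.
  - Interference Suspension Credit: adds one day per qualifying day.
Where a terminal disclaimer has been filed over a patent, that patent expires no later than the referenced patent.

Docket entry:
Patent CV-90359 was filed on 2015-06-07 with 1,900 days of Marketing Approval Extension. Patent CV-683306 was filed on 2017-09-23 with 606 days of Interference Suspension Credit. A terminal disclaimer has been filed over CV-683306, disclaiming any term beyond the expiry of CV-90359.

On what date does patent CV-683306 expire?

December 20, 2040

Natural term of CV-683306:
  Base: filing + 22 years → 23 September 2039.
  Interference Suspension Credit: +606 days → 21 May 2041.
Expiry of referenced patent CV-90359:
  Base: filing + 22 years → 7 June 2037.
  Marketing Approval Extension: 1900 days claimed exceeds the 1292-day cap, so +1292 days → 20 December 2040.
Terminal disclaimer: CV-683306 expires on the earlier of 21 May 2041 and 20 December 2040.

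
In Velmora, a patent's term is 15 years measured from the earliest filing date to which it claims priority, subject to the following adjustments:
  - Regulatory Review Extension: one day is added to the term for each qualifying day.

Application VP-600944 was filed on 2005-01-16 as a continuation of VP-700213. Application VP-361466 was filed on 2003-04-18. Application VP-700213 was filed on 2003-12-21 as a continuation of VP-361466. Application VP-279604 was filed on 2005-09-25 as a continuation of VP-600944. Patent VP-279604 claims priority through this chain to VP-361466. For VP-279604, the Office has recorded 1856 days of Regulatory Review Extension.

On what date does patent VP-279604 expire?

May 18, 2023

Earliest priority filing: 18 April 2003.
Base term: 18 April 2003 + 15 years → 18 April 2018.
Regulatory Review Extension: +1856 days → 18 May 2023.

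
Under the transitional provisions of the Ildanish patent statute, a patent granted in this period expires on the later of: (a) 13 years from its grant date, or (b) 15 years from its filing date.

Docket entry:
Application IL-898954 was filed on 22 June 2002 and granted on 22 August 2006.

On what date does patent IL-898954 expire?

(a) grant + 13 years → 22 August 2019.
(b) filing + 15 years → 22 June 2017.
Later of the two: 22 August 2019.

August 22, 2019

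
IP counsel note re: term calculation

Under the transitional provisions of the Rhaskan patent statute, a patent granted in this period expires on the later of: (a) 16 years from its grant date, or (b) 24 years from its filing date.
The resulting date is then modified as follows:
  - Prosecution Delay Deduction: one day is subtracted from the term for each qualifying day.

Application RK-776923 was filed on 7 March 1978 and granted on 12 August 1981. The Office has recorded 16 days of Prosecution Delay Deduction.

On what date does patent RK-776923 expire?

February 19, 2002

(a) grant + 16 years → 12 August 1997.
(b) filing + 24 years → 7 March 2002.
Later of the two: 7 March 2002.
Prosecution Delay Deduction: −16 days → 19 February 2002.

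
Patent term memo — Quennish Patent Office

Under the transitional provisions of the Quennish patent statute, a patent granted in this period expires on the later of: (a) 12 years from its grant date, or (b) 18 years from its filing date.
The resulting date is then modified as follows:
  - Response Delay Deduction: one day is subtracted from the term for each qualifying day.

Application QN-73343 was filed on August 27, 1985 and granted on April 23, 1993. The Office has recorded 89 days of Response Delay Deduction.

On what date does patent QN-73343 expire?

January 24, 2005

(a) grant + 12 years → 23 April 2005.
(b) filing + 18 years → 27 August 2003.
Later of the two: 23 April 2005.
Response Delay Deduction: −89 days → 24 January 2005.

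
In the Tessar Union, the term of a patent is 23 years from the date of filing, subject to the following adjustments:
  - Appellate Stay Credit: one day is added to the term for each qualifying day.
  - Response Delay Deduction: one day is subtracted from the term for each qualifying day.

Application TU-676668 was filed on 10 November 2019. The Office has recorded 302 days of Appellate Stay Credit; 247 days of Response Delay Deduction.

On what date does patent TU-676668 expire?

Base term: filing date + 23 years → 10 November 2042.
Appellate Stay Credit: +302 days → 8 September 2043.
Response Delay Deduction: −247 days → 4 January 2043.

January 4, 2043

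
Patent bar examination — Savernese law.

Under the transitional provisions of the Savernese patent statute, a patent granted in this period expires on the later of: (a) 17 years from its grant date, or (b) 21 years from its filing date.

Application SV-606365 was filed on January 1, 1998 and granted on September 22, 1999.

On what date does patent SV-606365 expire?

2019-01-01

(a) grant + 17 years → 22 September 2016.
(b) filing + 21 years → 1 January 2019.
Later of the two: 1 January 2019.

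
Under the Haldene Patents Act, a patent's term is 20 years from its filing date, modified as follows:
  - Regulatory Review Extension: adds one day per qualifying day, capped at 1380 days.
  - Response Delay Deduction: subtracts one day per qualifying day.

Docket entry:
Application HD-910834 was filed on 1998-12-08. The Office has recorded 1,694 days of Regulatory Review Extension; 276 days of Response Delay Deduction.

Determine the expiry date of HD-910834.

December 16, 2021

Base term: filing date + 20 years → 8 December 2018.
Regulatory Review Extension: 1694 days claimed exceeds the 1380-day cap, so +1380 days → 18 September 2022.
Response Delay Deduction: −276 days → 16 December 2021.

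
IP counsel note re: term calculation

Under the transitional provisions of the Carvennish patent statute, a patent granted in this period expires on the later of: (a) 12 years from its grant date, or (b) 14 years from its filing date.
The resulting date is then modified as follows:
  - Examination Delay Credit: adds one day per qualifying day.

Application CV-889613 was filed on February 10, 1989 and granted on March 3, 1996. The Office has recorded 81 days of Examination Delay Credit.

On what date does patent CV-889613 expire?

May 23, 2008

(a) grant + 12 years → 3 March 2008.
(b) filing + 14 years → 10 February 2003.
Later of the two: 3 March 2008.
Examination Delay Credit: +81 days → 23 May 2008.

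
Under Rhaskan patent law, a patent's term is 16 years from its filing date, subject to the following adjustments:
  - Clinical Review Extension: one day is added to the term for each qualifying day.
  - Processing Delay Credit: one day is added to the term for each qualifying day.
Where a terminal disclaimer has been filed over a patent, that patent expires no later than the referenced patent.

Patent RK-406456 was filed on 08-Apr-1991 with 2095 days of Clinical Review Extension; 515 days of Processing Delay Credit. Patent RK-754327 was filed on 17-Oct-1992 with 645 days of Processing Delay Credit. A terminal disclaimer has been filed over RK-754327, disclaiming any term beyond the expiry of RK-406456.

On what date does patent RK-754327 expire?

Natural term of RK-754327:
  Base: filing + 16 years → 17 October 2008.
  Processing Delay Credit: +645 days → 24 July 2010.
Expiry of referenced patent RK-406456:
  Base: filing + 16 years → 8 April 2007.
  Clinical Review Extension: +2095 days → 1 January 2013.
  Processing Delay Credit: +515 days → 31 May 2014.
Terminal disclaimer: RK-754327 expires on the earlier of 24 July 2010 and 31 May 2014.

July 24, 2010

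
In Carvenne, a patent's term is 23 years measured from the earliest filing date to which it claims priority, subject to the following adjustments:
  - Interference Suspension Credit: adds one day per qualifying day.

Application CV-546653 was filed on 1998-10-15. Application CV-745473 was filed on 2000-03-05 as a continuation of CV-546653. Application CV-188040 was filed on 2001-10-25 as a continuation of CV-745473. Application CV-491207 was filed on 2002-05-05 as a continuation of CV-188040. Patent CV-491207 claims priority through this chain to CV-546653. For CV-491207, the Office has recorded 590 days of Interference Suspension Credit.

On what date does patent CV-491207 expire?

Earliest priority filing: 15 October 1998.
Base term: 15 October 1998 + 23 years → 15 October 2021.
Interference Suspension Credit: +590 days → 28 May 2023.

2023-05-28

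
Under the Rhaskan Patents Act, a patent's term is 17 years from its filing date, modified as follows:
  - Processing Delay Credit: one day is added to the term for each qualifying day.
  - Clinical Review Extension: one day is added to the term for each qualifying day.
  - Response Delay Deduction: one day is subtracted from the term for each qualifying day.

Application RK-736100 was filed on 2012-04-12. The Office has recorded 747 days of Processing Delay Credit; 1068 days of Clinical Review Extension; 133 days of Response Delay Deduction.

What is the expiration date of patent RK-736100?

November 19, 2033

Base term: filing date + 17 years → 12 April 2029.
Processing Delay Credit: +747 days → 29 April 2031.
Clinical Review Extension: +1068 days → 1 April 2034.
Response Delay Deduction: −133 days → 19 November 2033.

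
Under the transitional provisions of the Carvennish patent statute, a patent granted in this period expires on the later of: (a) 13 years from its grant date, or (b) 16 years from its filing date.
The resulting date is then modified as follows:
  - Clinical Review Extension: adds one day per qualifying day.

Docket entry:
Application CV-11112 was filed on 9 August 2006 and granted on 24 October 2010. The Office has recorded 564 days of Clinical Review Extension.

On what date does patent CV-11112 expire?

(a) grant + 13 years → 24 October 2023.
(b) filing + 16 years → 9 August 2022.
Later of the two: 24 October 2023.
Clinical Review Extension: +564 days → 10 May 2025.

May 10, 2025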